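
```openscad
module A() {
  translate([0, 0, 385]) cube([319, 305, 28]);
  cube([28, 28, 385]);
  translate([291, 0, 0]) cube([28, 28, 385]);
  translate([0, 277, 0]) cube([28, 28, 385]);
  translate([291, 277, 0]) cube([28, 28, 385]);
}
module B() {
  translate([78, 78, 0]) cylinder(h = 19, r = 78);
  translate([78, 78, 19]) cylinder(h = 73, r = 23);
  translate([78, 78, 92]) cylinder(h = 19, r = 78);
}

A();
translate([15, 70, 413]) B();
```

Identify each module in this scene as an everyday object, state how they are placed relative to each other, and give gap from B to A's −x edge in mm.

A is a stool. B is a spool. The spool is on top of the stool. The gap from the spool to the stool's −x edge is 15 mm.

The spool's min-x is at 15; the stool's min-x is 0; gap = 15 mm.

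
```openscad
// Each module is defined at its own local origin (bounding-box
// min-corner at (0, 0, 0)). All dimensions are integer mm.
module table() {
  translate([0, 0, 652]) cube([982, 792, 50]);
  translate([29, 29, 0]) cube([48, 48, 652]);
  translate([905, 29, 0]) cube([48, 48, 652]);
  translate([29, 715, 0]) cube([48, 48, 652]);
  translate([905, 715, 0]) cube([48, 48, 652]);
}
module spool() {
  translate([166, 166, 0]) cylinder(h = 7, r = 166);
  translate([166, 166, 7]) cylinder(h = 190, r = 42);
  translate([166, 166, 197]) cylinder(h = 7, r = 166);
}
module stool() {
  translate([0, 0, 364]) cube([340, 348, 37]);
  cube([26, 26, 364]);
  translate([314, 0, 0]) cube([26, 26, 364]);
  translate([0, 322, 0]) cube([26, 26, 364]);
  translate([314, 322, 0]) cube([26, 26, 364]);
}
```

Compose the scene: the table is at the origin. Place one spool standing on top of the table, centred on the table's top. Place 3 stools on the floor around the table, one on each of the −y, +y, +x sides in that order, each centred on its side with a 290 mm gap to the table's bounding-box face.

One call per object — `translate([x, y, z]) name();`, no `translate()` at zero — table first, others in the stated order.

table();
translate([325, 230, 702]) spool();
translate([321, -638, 0]) stool();
translate([321, 1082, 0]) stool();
translate([1272, 222, 0]) stool();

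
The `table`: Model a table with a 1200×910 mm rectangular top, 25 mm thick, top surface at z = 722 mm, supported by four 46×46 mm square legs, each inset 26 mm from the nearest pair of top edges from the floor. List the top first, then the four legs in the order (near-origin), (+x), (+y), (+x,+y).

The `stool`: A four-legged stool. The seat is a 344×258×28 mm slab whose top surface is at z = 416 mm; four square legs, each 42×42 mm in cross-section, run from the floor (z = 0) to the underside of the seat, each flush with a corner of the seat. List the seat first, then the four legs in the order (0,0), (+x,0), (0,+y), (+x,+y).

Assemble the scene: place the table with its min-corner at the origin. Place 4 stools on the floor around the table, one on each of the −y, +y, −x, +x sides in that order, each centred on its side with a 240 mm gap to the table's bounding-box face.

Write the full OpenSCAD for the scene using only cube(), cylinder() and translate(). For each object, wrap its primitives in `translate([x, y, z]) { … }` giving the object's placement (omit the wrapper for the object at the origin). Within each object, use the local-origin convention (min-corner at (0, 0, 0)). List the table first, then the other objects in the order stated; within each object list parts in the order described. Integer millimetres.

translate([0, 0, 697]) cube([1200, 910, 25]);
translate([26, 26, 0]) cube([46, 46, 697]);
translate([1128, 26, 0]) cube([46, 46, 697]);
translate([26, 838, 0]) cube([46, 46, 697]);
translate([1128, 838, 0]) cube([46, 46, 697]);
translate([428, -498, 0]) {
  translate([0, 0, 388]) cube([344, 258, 28]);
  cube([42, 42, 388]);
  translate([302, 0, 0]) cube([42, 42, 388]);
  translate([0, 216, 0]) cube([42, 42, 388]);
  translate([302, 216, 0]) cube([42, 42, 388]);
}
translate([428, 1150, 0]) {
  translate([0, 0, 388]) cube([344, 258, 28]);
  cube([42, 42, 388]);
  translate([302, 0, 0]) cube([42, 42, 388]);
  translate([0, 216, 0]) cube([42, 42, 388]);
  translate([302, 216, 0]) cube([42, 42, 388]);
}
translate([-584, 326, 0]) {
  translate([0, 0, 388]) cube([344, 258, 28]);
  cube([42, 42, 388]);
  translate([302, 0, 0]) cube([42, 42, 388]);
  translate([0, 216, 0]) cube([42, 42, 388]);
  translate([302, 216, 0]) cube([42, 42, 388]);
}
translate([1440, 326, 0]) {
  translate([0, 0, 388]) cube([344, 258, 28]);
  cube([42, 42, 388]);
  translate([302, 0, 0]) cube([42, 42, 388]);
  translate([0, 216, 0]) cube([42, 42, 388]);
  translate([302, 216, 0]) cube([42, 42, 388]);
}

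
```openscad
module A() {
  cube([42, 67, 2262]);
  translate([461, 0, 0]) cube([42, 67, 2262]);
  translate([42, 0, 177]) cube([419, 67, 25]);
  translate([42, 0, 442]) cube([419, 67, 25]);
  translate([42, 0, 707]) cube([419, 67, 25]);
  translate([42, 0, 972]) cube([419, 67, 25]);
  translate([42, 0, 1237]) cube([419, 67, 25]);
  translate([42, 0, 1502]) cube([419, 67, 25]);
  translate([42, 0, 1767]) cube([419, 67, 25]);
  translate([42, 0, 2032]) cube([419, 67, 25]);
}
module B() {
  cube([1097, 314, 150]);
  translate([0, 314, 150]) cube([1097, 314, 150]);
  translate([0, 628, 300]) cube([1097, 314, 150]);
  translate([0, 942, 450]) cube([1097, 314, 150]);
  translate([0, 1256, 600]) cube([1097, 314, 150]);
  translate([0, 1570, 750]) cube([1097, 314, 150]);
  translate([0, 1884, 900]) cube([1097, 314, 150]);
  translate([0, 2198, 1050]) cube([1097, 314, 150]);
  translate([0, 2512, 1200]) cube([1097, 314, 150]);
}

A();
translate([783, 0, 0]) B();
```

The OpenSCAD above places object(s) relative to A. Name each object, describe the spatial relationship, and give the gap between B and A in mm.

A is a ladder. B is a staircase. The staircase is on the floor beside the ladder on its +x side. The gap between the staircase and the ladder is 280 mm.

The staircase's nearest face is 280 mm from the ladder's +x face.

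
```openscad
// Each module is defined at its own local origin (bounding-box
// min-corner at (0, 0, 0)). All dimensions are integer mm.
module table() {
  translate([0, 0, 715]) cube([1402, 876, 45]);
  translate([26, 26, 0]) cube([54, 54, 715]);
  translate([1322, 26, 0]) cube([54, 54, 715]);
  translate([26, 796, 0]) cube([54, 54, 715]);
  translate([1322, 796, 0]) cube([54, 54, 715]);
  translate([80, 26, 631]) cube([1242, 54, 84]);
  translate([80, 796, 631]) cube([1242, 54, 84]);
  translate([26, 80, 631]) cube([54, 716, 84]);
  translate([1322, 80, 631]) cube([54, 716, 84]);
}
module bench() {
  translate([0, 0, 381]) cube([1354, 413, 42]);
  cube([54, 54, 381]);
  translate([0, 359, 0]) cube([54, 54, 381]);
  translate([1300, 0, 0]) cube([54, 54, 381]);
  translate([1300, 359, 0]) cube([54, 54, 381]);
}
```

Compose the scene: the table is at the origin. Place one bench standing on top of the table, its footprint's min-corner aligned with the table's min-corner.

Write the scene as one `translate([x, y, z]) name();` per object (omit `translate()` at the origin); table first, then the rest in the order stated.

table();
translate([0, 0, 760]) bench();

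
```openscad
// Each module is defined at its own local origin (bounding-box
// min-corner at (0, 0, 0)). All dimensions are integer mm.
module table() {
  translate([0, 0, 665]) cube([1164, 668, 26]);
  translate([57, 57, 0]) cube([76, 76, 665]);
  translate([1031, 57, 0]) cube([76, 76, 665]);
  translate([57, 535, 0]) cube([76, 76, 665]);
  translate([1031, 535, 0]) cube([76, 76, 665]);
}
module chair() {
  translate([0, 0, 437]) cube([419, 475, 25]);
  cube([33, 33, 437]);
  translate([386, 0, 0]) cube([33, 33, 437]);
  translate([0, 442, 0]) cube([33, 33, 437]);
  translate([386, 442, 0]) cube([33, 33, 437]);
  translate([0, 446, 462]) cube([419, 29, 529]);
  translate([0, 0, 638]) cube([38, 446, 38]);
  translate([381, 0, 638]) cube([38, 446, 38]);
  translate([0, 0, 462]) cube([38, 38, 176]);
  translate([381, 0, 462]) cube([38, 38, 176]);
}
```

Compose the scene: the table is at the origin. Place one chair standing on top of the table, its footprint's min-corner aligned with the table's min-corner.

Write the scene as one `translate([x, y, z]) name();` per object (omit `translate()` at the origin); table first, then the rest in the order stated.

table();
translate([0, 0, 691]) chair();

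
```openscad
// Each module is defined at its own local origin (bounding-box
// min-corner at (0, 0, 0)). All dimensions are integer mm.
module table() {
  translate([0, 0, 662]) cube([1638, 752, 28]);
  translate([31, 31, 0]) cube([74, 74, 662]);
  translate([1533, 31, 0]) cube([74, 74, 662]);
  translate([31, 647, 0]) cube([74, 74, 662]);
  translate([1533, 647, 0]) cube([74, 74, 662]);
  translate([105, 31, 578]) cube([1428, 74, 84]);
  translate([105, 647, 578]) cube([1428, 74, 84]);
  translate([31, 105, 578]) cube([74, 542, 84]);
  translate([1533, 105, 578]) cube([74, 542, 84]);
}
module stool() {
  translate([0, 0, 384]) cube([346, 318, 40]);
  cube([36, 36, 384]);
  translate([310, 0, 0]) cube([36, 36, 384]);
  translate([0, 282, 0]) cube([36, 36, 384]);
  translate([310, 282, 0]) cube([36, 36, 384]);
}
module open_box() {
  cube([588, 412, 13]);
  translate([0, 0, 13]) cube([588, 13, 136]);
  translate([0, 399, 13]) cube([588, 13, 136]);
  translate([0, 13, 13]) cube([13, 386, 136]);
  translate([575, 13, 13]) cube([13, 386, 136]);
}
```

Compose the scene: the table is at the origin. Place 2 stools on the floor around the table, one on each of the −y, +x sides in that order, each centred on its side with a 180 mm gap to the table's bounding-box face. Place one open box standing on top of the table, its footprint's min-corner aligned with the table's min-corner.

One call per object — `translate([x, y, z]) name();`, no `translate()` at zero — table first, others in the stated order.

table();
translate([646, -498, 0]) stool();
translate([1818, 217, 0]) stool();
translate([0, 0, 690]) open_box();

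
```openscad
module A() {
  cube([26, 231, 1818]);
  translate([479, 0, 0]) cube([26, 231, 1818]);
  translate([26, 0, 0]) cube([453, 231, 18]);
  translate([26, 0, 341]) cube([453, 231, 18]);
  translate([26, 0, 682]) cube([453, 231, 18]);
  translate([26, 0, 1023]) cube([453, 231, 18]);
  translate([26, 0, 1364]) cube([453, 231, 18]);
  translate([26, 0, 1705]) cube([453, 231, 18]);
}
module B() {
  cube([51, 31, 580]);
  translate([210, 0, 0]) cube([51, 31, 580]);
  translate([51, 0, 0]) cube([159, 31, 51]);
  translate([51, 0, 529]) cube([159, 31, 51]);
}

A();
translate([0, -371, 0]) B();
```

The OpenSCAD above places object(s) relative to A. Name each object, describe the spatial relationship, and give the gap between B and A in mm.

A is a bookshelf. B is a picture frame. The picture frame is on the floor beside the bookshelf on its −y side. The gap between the picture frame and the bookshelf is 340 mm.

The picture frame's nearest face is 340 mm from the bookshelf's −y face.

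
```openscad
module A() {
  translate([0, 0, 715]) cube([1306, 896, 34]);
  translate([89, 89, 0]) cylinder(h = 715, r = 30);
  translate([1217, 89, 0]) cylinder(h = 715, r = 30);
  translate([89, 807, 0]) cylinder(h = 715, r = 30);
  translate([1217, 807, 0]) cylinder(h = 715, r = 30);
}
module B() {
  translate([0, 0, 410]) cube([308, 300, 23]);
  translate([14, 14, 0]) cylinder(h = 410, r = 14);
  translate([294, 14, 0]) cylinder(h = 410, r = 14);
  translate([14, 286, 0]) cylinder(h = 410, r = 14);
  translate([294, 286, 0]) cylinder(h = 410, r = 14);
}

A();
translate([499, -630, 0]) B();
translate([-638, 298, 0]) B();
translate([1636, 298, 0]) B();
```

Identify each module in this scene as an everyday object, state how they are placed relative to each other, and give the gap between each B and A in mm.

A is a table. B is a stool. Three stools sit around the table at the −y, −x, +x sides. The gap between each stool and the table is 330 mm.

Each stool's nearest face is 330 mm from the table's bounding box.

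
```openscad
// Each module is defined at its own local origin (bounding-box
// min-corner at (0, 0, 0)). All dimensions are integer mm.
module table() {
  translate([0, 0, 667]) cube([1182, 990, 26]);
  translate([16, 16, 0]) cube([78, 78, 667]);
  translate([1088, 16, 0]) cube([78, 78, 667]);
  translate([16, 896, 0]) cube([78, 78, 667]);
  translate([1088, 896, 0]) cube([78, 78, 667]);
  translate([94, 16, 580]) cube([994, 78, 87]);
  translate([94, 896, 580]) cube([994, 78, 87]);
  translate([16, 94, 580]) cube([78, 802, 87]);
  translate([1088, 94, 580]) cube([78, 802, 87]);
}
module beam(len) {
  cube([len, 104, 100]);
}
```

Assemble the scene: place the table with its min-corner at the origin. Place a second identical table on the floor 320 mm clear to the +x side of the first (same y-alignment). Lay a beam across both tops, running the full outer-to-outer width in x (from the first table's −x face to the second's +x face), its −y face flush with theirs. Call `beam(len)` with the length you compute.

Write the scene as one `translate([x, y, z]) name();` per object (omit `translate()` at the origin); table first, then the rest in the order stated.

table();
translate([1502, 0, 0]) table();
translate([0, 0, 693]) beam(2684);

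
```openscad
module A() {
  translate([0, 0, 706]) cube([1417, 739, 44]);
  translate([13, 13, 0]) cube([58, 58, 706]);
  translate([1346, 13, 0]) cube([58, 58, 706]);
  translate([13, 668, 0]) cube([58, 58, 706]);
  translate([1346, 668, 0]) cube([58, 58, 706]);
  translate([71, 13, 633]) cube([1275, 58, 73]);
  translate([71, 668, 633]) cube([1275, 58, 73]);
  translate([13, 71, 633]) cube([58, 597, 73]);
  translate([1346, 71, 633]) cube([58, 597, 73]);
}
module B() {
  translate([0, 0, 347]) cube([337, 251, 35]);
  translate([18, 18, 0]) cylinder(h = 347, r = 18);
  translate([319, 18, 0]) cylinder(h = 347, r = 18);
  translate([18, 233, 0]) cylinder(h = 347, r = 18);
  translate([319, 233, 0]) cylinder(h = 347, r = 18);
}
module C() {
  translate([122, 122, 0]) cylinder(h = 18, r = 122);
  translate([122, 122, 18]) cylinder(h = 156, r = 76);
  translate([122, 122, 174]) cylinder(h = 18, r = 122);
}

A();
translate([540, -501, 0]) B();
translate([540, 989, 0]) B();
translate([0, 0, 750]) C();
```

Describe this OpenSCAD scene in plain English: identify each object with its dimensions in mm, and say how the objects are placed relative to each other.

A is a table with a 1417×739 mm rectangular top, 44 mm thick, top surface at z = 750 mm, supported by four 58×58 mm square legs, each inset 13 mm from the nearest pair of top edges, running from the floor. Four apron rails, 58 mm thick and 73 mm tall, run between adjacent legs with their top edges flush with the underside of the top and their outer faces flush with the legs' outer faces.

B is a simple wooden stool: a rectangular seat 337 mm (x) by 251 mm (y), 35 mm thick, top face at z = 382 mm, on four round legs, each 36 mm in diameter. The legs rest on z = 0, each leg's axis is inset half a diameter from the nearest pair of seat edges (so the leg's bounding box is flush with the corner).

C is a spool: two coaxial disc flanges of radius 122 mm and thickness 18 mm, joined by a core cylinder of radius 76 mm and height 156 mm. The lower flange rests on z = 0 and the three cylinders share a vertical axis.

Two stools sit around the table at the −y, +y sides. The spool is on top of the table.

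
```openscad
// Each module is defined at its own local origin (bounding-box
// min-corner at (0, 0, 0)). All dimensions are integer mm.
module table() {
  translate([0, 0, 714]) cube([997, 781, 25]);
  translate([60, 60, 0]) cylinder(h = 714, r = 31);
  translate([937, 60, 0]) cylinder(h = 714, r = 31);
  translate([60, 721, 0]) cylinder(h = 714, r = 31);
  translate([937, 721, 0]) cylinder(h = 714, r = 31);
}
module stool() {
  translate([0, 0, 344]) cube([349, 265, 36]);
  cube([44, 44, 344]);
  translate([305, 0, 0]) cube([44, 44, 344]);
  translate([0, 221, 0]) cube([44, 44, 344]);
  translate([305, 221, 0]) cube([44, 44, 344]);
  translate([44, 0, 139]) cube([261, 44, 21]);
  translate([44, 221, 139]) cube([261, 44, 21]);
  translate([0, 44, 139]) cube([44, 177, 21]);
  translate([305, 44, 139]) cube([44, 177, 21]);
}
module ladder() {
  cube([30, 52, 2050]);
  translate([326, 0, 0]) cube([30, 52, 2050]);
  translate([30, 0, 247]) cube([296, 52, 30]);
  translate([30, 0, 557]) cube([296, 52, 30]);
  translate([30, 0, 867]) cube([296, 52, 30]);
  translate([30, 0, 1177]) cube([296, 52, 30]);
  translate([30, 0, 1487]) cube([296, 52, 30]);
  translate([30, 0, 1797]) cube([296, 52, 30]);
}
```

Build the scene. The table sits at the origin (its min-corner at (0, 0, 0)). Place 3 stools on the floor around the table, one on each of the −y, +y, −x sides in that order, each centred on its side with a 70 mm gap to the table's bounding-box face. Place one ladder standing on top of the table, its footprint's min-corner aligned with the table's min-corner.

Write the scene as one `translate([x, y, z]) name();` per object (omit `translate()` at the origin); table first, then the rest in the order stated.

table();
translate([324, -335, 0]) stool();
translate([324, 851, 0]) stool();
translate([-419, 258, 0]) stool();
translate([0, 0, 739]) ladder();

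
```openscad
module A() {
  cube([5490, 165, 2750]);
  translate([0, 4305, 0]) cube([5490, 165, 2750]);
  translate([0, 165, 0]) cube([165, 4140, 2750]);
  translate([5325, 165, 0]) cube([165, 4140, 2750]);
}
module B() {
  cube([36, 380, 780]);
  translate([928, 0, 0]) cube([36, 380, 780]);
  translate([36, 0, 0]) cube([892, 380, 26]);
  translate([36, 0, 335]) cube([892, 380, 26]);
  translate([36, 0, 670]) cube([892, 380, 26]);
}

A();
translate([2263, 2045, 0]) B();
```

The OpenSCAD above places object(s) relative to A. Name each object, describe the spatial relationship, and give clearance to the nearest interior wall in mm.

A is a house frame. B is a bookshelf. The bookshelf sits inside the house frame, centred. The clearance to the nearest interior wall is 1880 mm.

Clearances: x = 2098, y = 1880; minimum 1880 mm.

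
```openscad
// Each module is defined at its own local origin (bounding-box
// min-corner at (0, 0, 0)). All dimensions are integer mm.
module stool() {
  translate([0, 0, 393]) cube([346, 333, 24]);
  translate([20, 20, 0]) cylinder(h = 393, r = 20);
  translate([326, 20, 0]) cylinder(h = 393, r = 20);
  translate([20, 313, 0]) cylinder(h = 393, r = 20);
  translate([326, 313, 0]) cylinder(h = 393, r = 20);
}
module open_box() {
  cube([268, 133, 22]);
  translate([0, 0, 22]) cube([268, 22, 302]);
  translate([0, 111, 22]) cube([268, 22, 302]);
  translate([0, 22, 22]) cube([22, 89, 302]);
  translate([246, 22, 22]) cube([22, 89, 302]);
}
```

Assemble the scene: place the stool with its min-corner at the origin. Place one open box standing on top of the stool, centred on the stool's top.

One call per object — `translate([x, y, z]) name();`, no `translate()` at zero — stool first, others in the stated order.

stool();
translate([39, 100, 417]) open_box();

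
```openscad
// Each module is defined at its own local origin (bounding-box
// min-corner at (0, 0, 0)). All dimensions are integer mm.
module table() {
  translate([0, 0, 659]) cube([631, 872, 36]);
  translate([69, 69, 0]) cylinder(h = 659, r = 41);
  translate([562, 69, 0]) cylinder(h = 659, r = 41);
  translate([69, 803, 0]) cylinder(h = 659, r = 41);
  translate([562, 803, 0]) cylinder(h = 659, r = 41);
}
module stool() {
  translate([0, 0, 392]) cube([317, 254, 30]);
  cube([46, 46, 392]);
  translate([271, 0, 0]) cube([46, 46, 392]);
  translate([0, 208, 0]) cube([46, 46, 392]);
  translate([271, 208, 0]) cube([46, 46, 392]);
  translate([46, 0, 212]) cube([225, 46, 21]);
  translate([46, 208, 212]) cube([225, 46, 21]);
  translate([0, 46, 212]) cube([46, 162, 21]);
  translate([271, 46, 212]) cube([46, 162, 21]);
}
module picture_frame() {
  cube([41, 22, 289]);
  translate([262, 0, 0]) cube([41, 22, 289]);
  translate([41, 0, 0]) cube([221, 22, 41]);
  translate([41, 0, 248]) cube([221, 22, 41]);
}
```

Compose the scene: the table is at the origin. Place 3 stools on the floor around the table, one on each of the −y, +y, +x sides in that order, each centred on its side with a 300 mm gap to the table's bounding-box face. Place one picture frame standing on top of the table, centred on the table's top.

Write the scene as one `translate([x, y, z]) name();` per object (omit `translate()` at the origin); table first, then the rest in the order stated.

table();
translate([157, -554, 0]) stool();
translate([157, 1172, 0]) stool();
translate([931, 309, 0]) stool();
translate([164, 425, 695]) picture_frame();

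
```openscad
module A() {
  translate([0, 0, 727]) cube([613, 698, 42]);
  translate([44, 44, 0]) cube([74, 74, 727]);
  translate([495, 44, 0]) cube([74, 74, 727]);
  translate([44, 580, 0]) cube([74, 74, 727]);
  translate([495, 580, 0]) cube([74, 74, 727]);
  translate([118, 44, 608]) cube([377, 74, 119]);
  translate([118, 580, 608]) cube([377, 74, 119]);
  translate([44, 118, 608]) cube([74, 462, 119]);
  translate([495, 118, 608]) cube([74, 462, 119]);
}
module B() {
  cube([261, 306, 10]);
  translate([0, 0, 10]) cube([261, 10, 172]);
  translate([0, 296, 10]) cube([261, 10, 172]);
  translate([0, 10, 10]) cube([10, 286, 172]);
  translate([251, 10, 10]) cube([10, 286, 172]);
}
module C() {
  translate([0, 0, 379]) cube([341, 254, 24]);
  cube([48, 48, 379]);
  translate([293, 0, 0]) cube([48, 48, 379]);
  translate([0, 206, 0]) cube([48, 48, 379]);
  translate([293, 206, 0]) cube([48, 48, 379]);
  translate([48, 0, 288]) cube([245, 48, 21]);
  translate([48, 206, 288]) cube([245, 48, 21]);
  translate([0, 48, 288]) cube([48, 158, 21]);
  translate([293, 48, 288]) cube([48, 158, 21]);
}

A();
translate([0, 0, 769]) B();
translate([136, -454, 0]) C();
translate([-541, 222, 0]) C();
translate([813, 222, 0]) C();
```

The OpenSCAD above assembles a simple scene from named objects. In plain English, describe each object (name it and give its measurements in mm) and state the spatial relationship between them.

A is a table with a 613×698 mm rectangular top, 42 mm thick, top surface at z = 769 mm, supported by four 74×74 mm square legs, each inset 44 mm from the nearest pair of top edges, running from the floor. Four apron rails, 74 mm thick and 119 mm tall, run between adjacent legs with their top edges flush with the underside of the top and their outer faces flush with the legs' outer faces.

B is an open-topped rectangular box: outside dimensions 261×306×182 mm, with a uniform wall and base thickness of 10 mm. The base is a full 261×306 slab on the floor; four walls sit on top of the base. The front and back walls (the −y and +y sides) span the full width; the two side walls fit between them.

C is a four-legged stool. The seat is a 341×254×24 mm slab whose top surface is at z = 403 mm; four square legs, each 48×48 mm in cross-section, run from the floor (z = 0) to the underside of the seat, each flush with a corner of the seat. Four stretchers, 48 mm wide and 21 mm tall, connect adjacent legs with their undersides at z = 288 mm, each running between the inner faces of the legs it joins and aligned with the legs' outer faces on the other axis.

The open box is on top of the table. Three stools sit around the table at the −y, −x, +x sides.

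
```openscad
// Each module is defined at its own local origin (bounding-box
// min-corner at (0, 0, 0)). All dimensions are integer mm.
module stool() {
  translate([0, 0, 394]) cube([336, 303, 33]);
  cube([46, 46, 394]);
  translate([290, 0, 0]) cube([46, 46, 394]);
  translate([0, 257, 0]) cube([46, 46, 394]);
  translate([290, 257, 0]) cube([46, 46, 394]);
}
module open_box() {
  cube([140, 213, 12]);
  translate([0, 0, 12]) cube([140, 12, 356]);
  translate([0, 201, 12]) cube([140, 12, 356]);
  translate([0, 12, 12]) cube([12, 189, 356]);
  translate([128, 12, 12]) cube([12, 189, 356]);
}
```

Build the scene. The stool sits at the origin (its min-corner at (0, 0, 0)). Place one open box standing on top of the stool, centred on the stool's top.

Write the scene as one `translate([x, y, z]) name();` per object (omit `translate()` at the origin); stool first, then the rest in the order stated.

stool();
translate([98, 45, 427]) open_box();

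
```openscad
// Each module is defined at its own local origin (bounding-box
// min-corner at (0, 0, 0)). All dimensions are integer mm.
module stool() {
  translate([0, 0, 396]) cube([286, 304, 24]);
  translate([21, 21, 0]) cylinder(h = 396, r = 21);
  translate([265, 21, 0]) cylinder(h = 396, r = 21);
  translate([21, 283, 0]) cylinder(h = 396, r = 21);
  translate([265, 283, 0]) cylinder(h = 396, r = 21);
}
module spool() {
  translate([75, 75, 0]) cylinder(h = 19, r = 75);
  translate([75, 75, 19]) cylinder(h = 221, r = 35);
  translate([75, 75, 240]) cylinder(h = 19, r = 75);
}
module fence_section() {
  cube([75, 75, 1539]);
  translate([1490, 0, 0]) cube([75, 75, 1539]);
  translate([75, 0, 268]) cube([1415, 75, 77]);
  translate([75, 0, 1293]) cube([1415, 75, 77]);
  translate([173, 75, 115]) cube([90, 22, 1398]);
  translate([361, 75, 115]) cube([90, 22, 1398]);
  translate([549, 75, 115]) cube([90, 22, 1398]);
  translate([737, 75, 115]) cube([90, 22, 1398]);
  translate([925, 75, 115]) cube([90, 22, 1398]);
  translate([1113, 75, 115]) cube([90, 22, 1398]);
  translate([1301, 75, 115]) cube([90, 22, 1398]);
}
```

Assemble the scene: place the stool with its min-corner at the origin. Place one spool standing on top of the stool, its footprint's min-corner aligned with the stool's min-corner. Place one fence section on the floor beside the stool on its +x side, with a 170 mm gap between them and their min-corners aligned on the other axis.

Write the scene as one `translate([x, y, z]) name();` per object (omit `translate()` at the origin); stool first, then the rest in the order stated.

stool();
translate([0, 0, 420]) spool();
translate([456, 0, 0]) fence_section();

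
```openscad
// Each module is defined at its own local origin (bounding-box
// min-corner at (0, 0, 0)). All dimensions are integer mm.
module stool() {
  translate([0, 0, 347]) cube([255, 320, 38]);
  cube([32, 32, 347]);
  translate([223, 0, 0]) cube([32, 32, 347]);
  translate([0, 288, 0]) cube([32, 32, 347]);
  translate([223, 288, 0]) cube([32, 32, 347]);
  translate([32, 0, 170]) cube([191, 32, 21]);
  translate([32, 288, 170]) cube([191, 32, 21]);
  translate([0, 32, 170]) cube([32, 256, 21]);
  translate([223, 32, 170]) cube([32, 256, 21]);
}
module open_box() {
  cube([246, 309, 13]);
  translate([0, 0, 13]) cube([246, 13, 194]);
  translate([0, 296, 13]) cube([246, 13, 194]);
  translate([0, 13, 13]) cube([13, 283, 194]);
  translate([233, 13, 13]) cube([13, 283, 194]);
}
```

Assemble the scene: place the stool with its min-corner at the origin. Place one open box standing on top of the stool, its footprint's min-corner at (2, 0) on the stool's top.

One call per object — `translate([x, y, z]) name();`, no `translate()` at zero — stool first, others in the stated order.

stool();
translate([2, 0, 385]) open_box();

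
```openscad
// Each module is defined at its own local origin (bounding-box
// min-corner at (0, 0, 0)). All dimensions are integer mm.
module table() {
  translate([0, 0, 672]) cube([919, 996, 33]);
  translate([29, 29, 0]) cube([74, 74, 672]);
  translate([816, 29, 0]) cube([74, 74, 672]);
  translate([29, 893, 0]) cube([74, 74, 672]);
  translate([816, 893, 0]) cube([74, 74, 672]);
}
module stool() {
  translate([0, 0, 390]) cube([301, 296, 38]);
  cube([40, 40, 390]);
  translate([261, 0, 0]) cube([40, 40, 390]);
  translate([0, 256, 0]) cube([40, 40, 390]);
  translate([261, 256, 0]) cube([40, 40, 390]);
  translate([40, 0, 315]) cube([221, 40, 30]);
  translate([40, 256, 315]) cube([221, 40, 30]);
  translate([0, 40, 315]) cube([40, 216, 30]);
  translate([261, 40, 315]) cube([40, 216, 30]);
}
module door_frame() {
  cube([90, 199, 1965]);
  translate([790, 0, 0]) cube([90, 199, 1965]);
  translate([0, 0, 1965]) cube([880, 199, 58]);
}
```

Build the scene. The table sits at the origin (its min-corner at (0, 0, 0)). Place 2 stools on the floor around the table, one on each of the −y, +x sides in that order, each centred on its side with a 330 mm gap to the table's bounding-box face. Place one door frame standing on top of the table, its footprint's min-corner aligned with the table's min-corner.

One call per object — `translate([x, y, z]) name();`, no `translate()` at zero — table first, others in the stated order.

table();
translate([309, -626, 0]) stool();
translate([1249, 350, 0]) stool();
translate([0, 0, 705]) door_frame();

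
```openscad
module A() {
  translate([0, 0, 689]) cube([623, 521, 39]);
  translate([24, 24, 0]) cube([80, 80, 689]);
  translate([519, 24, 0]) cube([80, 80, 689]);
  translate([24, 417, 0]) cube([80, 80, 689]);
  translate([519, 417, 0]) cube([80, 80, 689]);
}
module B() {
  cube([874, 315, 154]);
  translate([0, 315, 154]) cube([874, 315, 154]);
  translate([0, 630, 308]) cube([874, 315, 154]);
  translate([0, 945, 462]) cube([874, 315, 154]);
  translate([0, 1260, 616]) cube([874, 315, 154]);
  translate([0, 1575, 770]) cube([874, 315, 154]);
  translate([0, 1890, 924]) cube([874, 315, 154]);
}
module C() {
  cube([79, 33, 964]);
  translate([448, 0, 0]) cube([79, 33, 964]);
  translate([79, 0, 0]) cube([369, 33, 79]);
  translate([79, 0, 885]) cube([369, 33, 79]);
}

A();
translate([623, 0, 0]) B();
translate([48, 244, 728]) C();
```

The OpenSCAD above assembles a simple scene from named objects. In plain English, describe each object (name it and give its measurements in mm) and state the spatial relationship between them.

A is a rectangular dining table. The top is 623×521×39 mm with its upper surface at z = 728 mm. It stands on four 80×80 mm square legs, each inset 24 mm from the nearest pair of top edges, running from the floor to the underside of the top.

B is a straight staircase of 7 solid steps. Each step is 874 mm wide (x), 315 mm deep (y, the going) and 154 mm tall (the rise). The first step rests on the floor; each subsequent step sits one going further in +y and one rise higher in +z, directly behind and above the previous step with no overlap.

C is a picture frame with a 369×806 mm rectangular opening (x by z) and a uniform 79 mm border on every side. Frame depth is 33 mm along y. It is built from two vertical stiles running the full outside height and two horizontal rails spanning the gap between the stiles.

The staircase is against the table's +x side, with their −y faces flush. The picture frame is on top of the table, centred.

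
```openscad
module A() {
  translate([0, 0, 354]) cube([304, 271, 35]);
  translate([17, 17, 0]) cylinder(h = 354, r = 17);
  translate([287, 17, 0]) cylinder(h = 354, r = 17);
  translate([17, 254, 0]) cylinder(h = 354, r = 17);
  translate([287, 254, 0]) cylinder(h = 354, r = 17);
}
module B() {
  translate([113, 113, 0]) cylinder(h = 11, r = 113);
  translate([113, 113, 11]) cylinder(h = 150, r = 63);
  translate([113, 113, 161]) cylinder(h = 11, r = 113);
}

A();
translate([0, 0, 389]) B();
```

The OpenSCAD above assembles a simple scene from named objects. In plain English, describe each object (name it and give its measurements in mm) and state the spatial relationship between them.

A is a four-legged stool. The seat is 304×271 mm, 35 mm thick, top at z = 389 mm. It stands on four round legs, each 34 mm in diameter, from z = 0 to the seat underside, each leg's axis is inset half a diameter from the nearest pair of seat edges (so the leg's bounding box is flush with the corner).

B is a spool: two coaxial disc flanges of radius 113 mm and thickness 11 mm, joined by a core cylinder of radius 63 mm and height 150 mm. The lower flange rests on z = 0 and the three cylinders share a vertical axis.

The spool is on top of the stool.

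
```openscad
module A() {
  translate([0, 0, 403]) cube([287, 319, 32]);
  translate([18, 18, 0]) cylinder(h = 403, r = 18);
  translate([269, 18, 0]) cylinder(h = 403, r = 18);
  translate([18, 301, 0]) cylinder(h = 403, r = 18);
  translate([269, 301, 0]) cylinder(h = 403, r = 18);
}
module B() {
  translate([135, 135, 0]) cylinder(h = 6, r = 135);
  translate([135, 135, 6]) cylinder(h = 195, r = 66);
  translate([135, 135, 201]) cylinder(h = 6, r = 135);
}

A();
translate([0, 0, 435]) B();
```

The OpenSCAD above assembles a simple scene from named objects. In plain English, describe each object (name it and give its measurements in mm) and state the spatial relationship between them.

A is a four-legged stool. The seat is a 287×319×32 mm slab whose top surface is at z = 435 mm; four round legs, each 36 mm in diameter, run from the floor (z = 0) to the underside of the seat, each leg's axis is inset half a diameter from the nearest pair of seat edges (so the leg's bounding box is flush with the corner).

B is a spool: two coaxial disc flanges of radius 135 mm and thickness 6 mm, joined by a core cylinder of radius 66 mm and height 195 mm. The lower flange rests on z = 0 and the three cylinders share a vertical axis.

The spool is on top of the stool.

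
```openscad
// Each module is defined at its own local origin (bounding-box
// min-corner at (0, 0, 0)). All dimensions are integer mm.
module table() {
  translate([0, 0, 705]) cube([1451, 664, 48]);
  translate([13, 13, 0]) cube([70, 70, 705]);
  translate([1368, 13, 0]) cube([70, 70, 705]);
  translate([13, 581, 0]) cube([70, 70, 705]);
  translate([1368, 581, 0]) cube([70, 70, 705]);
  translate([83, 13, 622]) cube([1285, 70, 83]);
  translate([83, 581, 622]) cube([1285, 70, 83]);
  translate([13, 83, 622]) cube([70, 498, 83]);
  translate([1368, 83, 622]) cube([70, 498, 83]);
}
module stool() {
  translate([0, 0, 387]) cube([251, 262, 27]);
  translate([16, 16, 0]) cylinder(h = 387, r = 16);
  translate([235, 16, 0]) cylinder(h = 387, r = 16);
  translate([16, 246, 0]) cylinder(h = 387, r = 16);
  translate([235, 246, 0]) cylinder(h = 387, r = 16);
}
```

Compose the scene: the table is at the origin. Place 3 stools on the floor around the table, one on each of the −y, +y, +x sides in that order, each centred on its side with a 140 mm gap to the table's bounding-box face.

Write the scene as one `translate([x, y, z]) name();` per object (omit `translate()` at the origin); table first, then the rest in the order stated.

table();
translate([600, -402, 0]) stool();
translate([600, 804, 0]) stool();
translate([1591, 201, 0]) stool();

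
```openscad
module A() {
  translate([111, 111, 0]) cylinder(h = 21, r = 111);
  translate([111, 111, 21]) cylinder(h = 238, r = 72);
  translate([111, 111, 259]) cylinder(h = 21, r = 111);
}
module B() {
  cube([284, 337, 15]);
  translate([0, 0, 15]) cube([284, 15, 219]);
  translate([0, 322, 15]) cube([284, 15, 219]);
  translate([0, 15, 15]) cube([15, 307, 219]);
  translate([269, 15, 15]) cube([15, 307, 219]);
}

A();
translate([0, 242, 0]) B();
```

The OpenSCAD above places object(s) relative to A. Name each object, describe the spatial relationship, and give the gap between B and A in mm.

A is a spool. B is an open box. The open box is on the floor beside the spool on its +y side. The gap between the open box and the spool is 20 mm.

The open box's nearest face is 20 mm from the spool's +y face.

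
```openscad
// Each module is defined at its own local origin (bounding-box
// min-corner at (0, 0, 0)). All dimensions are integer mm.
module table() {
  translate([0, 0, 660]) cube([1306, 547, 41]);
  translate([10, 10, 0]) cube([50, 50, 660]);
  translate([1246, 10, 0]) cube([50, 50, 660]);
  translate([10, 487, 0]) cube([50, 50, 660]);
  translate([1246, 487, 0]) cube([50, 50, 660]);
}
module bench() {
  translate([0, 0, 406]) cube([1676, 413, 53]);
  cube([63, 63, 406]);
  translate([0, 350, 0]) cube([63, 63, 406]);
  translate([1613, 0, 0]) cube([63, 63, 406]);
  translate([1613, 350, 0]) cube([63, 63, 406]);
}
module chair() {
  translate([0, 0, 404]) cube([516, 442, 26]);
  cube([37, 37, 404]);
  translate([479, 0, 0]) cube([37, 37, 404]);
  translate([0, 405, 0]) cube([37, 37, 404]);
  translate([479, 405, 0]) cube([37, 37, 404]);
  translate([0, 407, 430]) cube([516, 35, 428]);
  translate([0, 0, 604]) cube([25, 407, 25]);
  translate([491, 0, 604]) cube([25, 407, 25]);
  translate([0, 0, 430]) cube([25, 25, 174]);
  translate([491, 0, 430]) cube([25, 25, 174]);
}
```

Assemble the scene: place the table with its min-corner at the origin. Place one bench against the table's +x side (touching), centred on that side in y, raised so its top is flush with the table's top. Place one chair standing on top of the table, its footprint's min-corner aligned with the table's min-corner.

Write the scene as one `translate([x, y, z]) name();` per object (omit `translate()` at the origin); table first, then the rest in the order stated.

table();
translate([1306, 67, 242]) bench();
translate([0, 0, 701]) chair();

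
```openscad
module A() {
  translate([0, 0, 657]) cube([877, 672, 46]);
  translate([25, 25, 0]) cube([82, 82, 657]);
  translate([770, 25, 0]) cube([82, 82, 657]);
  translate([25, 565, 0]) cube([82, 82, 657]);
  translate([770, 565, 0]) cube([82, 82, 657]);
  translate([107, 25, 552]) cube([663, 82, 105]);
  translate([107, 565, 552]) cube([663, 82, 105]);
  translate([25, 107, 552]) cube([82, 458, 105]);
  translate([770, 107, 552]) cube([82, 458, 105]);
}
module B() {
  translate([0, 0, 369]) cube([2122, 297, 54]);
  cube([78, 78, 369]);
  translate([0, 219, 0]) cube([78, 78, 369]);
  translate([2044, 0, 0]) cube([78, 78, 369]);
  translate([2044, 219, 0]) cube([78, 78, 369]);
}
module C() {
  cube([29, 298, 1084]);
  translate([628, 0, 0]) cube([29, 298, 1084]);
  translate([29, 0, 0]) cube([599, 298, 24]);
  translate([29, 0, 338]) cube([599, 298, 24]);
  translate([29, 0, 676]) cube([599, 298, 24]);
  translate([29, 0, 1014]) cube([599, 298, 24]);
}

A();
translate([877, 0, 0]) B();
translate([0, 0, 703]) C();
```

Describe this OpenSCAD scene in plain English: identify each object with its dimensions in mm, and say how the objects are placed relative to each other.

A is a table with a 877×672 mm rectangular top, 46 mm thick, top surface at z = 703 mm, supported by four 82×82 mm square legs, each inset 25 mm from the nearest pair of top edges, running from the floor. Four apron rails, 82 mm thick and 105 mm tall, run between adjacent legs with their top edges flush with the underside of the top and their outer faces flush with the legs' outer faces.

B is a bench: a 2122×297 mm seat slab, 54 mm thick, top at z = 423 mm, on four 78×78 mm square legs flush with the seat corners and standing on z = 0.

C is a bookshelf 657 mm wide overall, 298 mm deep and 1084 mm tall. The two sides are 29 mm thick vertical panels. 4 horizontal shelves of 24 mm thickness span between the inner faces of the sides; the lowest shelf sits on the floor and shelves are stacked with a clear vertical gap of 314 mm between each pair.

The bench is against the table's +x side, with their −y faces flush. The bookshelf is on top of the table.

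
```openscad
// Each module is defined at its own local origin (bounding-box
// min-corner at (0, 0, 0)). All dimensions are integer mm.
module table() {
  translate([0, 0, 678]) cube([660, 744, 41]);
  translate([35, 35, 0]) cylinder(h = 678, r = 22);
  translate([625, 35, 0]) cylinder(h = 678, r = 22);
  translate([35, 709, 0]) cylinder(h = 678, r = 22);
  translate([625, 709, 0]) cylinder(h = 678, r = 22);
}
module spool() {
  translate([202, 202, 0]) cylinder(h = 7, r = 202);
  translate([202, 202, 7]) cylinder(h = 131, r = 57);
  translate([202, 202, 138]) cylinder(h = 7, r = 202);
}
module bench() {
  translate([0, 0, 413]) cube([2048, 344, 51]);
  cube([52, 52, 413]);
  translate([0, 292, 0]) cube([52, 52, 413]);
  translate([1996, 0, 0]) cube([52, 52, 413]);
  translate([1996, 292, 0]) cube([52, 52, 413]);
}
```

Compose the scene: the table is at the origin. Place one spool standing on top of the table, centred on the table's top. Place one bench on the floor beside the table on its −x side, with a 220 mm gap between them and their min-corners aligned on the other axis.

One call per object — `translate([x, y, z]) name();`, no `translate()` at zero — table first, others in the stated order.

table();
translate([128, 170, 719]) spool();
translate([-2268, 0, 0]) bench();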